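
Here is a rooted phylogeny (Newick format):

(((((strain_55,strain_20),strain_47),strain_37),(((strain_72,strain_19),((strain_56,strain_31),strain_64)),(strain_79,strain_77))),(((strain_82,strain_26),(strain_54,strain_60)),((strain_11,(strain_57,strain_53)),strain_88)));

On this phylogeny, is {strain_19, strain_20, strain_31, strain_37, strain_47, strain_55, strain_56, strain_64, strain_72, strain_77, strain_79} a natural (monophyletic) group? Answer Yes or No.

Yes

The most recent common ancestor of these taxa subtends ((((strain_55,strain_20),strain_47),strain_37),(((strain_72,strain_19),((strain_56,strain_31),strain_64)),(strain_79,strain_77))).
That clade has exactly 11 tips — every listed taxon and nothing else — so the group is monophyletic.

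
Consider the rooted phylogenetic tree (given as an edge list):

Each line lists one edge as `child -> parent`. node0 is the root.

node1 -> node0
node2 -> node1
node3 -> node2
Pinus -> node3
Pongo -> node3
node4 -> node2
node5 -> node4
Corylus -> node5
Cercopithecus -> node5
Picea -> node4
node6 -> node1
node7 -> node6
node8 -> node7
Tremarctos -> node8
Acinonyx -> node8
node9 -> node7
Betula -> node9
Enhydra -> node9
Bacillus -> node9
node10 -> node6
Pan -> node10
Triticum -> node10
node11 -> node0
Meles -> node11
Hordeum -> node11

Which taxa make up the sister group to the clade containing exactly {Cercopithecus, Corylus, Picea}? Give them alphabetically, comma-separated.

The clade containing exactly {Cercopithecus, Corylus, Picea} attaches to the tree at the node subtending ((Pinus,Pongo),((Corylus,Cercopithecus),Picea)).
The other lineage descending from that same node — the sister group — is (Pinus,Pongo); its 2 tips in alphabetical order are the answer.

Pinus, Pongo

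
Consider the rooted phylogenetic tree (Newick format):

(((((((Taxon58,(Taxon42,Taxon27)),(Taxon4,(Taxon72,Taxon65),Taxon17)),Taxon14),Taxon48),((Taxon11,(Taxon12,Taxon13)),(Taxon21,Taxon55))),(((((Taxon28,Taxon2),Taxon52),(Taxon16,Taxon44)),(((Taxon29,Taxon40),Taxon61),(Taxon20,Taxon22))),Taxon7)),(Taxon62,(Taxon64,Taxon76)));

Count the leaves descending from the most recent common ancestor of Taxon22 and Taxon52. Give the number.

The MRCA of Taxon22 and Taxon52 is the node subtending ((((Taxon28,Taxon2),Taxon52),(Taxon16,Taxon44)),(((Taxon29,Taxon40),Taxon61),(Taxon20,Taxon22))).
That clade contains 10 terminal taxa: Taxon16, Taxon2, Taxon20, Taxon22, Taxon28, Taxon29, Taxon40, Taxon44, Taxon52, Taxon61.

10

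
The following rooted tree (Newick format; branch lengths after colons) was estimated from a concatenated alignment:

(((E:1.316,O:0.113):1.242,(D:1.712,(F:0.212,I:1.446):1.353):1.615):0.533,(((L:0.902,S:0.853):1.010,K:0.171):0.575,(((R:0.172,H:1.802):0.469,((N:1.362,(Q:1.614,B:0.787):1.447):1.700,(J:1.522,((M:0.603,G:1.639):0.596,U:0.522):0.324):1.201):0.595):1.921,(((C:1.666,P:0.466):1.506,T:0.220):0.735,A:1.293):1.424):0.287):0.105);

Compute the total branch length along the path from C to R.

7.893

The path runs C → … → MRCA → … → R; the MRCA is the node subtending (((R,H),((N,(Q,B)),(J,((M,G),U)))),(((C,P),T),A)).
Branch lengths along that path: 1.666 + 1.506 + 0.735 + 1.424 + 1.921 + 0.469 + 0.172 = 7.893.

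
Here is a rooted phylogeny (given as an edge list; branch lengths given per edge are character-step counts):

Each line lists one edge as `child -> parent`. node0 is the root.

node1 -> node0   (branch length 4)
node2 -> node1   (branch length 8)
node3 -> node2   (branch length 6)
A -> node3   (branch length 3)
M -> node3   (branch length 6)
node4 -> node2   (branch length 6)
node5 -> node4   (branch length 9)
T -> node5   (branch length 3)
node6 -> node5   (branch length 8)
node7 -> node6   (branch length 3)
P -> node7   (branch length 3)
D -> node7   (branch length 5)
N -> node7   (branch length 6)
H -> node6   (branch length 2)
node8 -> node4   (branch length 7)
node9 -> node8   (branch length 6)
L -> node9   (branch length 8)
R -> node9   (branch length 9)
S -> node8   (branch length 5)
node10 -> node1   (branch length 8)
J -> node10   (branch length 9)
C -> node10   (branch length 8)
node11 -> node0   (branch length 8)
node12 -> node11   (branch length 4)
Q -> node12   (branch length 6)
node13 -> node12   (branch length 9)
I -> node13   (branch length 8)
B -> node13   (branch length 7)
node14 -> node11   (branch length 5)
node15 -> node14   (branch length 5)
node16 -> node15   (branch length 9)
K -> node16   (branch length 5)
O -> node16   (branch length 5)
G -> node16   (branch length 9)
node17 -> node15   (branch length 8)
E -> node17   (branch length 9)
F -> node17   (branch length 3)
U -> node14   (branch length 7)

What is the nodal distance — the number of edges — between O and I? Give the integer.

The MRCA of O and I is the node subtending ((Q,(I,B)),(((K,O,G),(E,F)),U)).
From O up to that node: 4 branches. From I up to the same node: 3 branches. Total: 4 + 3 = 7.

7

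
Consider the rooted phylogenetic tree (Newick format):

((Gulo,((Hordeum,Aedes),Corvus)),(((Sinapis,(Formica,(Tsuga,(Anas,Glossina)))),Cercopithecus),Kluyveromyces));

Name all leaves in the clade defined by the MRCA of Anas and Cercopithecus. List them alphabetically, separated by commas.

Anas, Cercopithecus, Formica, Glossina, Sinapis, Tsuga

Tracing Anas: it sits inside (Anas,Glossina).
Tracing Cercopithecus: it sits inside ((Sinapis,(Formica,(Tsuga,(Anas,Glossina)))),Cercopithecus).
The smallest clade enclosing both is ((Sinapis,(Formica,(Tsuga,(Anas,Glossina)))),Cercopithecus); the answer is its 6 terminal taxa in alphabetical order.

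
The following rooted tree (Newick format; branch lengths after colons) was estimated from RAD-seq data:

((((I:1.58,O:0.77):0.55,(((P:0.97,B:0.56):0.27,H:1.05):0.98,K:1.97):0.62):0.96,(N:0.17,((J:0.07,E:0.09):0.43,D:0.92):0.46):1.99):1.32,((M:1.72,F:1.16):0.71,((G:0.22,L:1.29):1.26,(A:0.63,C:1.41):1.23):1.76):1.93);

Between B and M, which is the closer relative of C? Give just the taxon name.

M

The MRCA of C and M subtends ((M,F),((G,L),(A,C))) (6 taxa).
The MRCA of C and B is the root, subtending the entire tree (16 taxa).
The first is nested inside the second, so C shares a more recent common ancestor with M.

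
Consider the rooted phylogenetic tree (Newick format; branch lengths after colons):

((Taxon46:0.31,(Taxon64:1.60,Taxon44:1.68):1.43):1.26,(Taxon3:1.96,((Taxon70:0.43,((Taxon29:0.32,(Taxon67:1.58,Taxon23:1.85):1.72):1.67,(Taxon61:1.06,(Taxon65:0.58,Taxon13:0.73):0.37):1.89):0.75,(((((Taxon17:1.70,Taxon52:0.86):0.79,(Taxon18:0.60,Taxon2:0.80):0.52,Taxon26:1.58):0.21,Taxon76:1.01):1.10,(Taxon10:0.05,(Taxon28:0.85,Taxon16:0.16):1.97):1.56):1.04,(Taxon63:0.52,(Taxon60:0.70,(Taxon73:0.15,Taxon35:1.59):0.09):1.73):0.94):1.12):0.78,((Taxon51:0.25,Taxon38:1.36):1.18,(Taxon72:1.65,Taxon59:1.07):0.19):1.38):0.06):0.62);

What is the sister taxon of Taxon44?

Taxon64

Taxon44 attaches to the tree at the node subtending (Taxon64,Taxon44).
The other lineage descending from that same node — the sister group — is the single tip Taxon64.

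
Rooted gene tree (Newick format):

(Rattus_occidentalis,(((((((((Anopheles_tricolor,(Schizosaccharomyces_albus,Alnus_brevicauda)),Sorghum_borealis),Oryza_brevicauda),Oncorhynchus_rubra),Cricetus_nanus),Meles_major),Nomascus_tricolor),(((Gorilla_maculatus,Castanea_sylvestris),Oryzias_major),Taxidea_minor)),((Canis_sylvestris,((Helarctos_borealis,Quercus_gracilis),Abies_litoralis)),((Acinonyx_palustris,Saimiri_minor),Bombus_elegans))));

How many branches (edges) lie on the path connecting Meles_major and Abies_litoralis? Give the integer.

8

The MRCA of Meles_major and Abies_litoralis is the node subtending (((((((((Anopheles_tricolor,(Schizosaccharomyces_albus,Alnus_brevicauda)),Sorghum_borealis),Oryza_brevicauda),Oncorhynchus_rubra),Cricetus_nanus),Meles_major),Nomascus_tricolor),(((Gorilla_maculatus,Castanea_sylvestris),Oryzias_major),Taxidea_minor)),((Canis_sylvestris,((Helarctos_borealis,Quercus_gracilis),Abies_litoralis)),((Acinonyx_palustris,Saimiri_minor),Bombus_elegans))).
From Meles_major up to that node: 4 branches. From Abies_litoralis up to the same node: 4 branches. Total: 4 + 4 = 8.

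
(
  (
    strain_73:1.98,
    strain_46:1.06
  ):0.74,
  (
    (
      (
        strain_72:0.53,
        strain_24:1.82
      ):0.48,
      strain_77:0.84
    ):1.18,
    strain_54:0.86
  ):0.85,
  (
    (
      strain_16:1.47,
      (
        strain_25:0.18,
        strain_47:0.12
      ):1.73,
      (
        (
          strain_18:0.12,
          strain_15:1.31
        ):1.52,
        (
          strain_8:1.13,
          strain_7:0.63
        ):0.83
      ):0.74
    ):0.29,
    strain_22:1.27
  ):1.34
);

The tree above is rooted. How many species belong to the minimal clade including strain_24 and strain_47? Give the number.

14

The MRCA of strain_24 and strain_47 is the root, so the clade is the entire tree.
That clade contains 14 terminal taxa: strain_15, strain_16, strain_18, strain_22, strain_24, strain_25, strain_46, strain_47, strain_54, strain_7, strain_72, strain_73, strain_77, strain_8.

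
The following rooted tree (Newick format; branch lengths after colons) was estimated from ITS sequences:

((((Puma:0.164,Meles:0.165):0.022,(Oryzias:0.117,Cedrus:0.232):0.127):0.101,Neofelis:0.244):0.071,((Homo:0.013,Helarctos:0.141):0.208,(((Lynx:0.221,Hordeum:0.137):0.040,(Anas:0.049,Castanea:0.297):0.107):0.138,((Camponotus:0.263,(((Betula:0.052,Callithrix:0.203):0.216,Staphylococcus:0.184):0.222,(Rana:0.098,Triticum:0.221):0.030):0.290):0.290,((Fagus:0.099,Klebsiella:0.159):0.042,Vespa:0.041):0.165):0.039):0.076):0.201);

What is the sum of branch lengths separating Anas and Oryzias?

The path runs Anas → … → MRCA → … → Oryzias; the MRCA is the root of the tree.
Branch lengths along that path: 0.049 + 0.107 + 0.138 + 0.076 + 0.201 + 0.071 + 0.101 + 0.127 + 0.117 = 0.987.

0.987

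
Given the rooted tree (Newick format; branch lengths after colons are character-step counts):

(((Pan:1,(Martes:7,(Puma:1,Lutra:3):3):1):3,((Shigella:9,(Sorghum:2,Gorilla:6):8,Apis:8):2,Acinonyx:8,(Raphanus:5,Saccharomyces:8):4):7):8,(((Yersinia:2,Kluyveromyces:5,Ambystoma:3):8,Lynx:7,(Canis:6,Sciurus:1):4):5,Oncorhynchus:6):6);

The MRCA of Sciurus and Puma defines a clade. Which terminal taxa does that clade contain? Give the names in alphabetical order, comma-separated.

Tracing Sciurus: it sits inside (Canis,Sciurus).
Tracing Puma: it sits inside (Puma,Lutra).
The smallest clade enclosing both is the whole tree (their MRCA is the root), so the answer is all 18 tips in alphabetical order.

Acinonyx, Ambystoma, Apis, Canis, Gorilla, Kluyveromyces, Lutra, Lynx, Martes, Oncorhynchus, Pan, Puma, Raphanus, Saccharomyces, Sciurus, Shigella, Sorghum, Yersinia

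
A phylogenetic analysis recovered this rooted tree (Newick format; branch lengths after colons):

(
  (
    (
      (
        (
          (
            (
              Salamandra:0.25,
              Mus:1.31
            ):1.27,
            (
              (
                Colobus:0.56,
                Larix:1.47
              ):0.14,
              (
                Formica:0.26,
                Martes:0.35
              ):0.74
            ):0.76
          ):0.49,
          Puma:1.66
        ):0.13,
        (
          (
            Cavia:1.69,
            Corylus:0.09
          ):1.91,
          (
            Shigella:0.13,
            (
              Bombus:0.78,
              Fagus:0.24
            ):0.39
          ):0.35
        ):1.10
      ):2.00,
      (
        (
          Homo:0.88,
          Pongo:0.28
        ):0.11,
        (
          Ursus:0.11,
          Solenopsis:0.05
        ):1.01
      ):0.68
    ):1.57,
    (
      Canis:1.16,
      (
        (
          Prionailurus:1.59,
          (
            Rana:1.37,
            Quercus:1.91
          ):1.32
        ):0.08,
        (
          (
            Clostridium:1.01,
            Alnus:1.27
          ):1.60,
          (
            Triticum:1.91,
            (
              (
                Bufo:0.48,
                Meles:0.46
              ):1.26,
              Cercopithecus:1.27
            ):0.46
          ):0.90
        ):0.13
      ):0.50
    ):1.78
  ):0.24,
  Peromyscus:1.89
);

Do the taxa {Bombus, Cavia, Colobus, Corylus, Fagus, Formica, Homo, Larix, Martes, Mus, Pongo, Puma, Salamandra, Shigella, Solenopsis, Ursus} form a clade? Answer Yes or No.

Yes

The most recent common ancestor of these taxa subtends (((((Salamandra,Mus),((Colobus,Larix),(Formica,Martes))),Puma),((Cavia,Corylus),(Shigella,(Bombus,Fagus)))),((Homo,Pongo),(Ursus,Solenopsis))).
That clade has exactly 16 tips — every listed taxon and nothing else — so the group is monophyletic.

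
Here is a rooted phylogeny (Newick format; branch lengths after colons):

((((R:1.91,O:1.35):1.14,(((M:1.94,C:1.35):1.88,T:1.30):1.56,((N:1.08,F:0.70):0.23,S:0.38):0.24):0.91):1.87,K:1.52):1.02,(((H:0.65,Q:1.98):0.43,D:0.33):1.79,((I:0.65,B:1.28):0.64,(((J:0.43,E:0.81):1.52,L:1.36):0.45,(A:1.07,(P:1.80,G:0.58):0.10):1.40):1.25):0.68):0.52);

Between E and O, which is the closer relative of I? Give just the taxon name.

E

The MRCA of I and E subtends ((I,B),(((J,E),L),(A,(P,G)))) (8 taxa).
The MRCA of I and O is the root, subtending the entire tree (20 taxa).
The first is nested inside the second, so I shares a more recent common ancestor with E.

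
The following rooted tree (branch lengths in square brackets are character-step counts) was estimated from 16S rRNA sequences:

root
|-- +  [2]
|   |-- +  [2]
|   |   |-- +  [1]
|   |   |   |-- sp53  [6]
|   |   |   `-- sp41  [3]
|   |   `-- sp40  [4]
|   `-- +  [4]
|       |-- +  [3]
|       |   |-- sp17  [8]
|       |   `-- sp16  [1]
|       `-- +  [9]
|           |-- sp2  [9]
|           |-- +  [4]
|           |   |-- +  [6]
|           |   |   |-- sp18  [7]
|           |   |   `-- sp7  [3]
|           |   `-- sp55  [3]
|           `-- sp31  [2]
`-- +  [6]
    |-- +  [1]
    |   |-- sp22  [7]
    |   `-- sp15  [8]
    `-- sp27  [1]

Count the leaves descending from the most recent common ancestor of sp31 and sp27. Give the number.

The MRCA of sp31 and sp27 is the root, so the clade is the entire tree.
That clade contains 13 terminal taxa: sp15, sp16, sp17, sp18, sp2, sp22, sp27, sp31, sp40, sp41, sp53, sp55, sp7.

13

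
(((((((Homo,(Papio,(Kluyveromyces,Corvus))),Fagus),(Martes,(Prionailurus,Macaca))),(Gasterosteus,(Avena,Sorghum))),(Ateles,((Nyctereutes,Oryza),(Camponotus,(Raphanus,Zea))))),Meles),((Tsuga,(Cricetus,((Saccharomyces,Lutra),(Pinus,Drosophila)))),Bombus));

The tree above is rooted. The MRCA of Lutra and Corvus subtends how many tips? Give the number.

25

The MRCA of Lutra and Corvus is the root, so the clade is the entire tree.
That clade contains 25 terminal taxa: Ateles, Avena, Bombus, Camponotus, Corvus, Cricetus, Drosophila, Fagus, Gasterosteus, Homo, Kluyveromyces, Lutra, Macaca, Martes, Meles, Nyctereutes, Oryza, Papio, Pinus, Prionailurus, Raphanus, Saccharomyces, Sorghum, Tsuga, Zea.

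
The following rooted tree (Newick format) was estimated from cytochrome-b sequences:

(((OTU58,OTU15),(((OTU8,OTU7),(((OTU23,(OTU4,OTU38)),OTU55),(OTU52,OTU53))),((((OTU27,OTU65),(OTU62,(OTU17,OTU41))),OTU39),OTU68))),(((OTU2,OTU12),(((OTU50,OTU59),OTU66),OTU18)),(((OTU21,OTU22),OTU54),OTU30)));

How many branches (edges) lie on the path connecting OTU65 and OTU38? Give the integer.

11

The MRCA of OTU65 and OTU38 is the node subtending (((OTU8,OTU7),(((OTU23,(OTU4,OTU38)),OTU55),(OTU52,OTU53))),((((OTU27,OTU65),(OTU62,(OTU17,OTU41))),OTU39),OTU68)).
From OTU65 up to that node: 5 branches. From OTU38 up to the same node: 6 branches. Total: 5 + 6 = 11.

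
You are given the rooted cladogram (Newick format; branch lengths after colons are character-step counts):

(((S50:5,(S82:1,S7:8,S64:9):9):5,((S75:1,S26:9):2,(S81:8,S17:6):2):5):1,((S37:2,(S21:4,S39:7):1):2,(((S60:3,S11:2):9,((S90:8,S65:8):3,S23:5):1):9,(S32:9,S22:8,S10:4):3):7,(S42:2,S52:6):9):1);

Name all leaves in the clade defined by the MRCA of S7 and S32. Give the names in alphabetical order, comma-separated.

Tracing S7: it sits inside (S82,S7,S64).
Tracing S32: it sits inside (S32,S22,S10).
The smallest clade enclosing both is the whole tree (their MRCA is the root), so the answer is all 21 tips in alphabetical order.

S10, S11, S17, S21, S22, S23, S26, S32, S37, S39, S42, S50, S52, S60, S64, S65, S7, S75, S81, S82, S90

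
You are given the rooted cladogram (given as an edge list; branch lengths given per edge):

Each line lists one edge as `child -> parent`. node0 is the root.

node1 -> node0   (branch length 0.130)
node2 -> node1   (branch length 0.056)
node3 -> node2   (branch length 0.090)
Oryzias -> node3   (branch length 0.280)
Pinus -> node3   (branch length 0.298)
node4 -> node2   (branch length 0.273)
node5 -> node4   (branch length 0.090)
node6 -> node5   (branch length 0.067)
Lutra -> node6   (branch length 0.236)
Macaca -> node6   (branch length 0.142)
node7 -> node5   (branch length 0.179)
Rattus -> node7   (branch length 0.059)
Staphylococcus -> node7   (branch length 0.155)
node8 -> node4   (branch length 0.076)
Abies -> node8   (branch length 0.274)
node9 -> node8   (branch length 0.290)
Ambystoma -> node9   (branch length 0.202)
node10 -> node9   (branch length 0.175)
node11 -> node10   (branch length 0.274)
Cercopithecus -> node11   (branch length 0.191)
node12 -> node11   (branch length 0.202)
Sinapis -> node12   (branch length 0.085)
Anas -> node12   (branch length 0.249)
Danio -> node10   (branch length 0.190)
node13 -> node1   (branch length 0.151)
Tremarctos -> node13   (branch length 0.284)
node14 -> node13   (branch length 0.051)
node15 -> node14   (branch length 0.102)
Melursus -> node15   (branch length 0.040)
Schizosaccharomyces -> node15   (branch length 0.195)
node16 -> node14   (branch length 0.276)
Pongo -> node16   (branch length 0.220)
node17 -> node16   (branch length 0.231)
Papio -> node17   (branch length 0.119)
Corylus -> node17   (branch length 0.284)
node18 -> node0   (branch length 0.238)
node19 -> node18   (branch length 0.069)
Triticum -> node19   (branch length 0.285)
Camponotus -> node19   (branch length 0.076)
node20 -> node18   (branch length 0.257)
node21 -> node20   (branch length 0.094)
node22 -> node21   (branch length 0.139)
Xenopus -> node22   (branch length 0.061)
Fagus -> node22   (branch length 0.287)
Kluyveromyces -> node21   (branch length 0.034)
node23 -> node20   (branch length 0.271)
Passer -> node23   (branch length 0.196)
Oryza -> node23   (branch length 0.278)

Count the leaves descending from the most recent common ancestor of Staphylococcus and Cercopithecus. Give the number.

The MRCA of Staphylococcus and Cercopithecus is the node subtending (((Lutra,Macaca),(Rattus,Staphylococcus)),(Abies,(Ambystoma,((Cercopithecus,(Sinapis,Anas)),Danio)))).
That clade contains 10 terminal taxa: Abies, Ambystoma, Anas, Cercopithecus, Danio, Lutra, Macaca, Rattus, Sinapis, Staphylococcus.

10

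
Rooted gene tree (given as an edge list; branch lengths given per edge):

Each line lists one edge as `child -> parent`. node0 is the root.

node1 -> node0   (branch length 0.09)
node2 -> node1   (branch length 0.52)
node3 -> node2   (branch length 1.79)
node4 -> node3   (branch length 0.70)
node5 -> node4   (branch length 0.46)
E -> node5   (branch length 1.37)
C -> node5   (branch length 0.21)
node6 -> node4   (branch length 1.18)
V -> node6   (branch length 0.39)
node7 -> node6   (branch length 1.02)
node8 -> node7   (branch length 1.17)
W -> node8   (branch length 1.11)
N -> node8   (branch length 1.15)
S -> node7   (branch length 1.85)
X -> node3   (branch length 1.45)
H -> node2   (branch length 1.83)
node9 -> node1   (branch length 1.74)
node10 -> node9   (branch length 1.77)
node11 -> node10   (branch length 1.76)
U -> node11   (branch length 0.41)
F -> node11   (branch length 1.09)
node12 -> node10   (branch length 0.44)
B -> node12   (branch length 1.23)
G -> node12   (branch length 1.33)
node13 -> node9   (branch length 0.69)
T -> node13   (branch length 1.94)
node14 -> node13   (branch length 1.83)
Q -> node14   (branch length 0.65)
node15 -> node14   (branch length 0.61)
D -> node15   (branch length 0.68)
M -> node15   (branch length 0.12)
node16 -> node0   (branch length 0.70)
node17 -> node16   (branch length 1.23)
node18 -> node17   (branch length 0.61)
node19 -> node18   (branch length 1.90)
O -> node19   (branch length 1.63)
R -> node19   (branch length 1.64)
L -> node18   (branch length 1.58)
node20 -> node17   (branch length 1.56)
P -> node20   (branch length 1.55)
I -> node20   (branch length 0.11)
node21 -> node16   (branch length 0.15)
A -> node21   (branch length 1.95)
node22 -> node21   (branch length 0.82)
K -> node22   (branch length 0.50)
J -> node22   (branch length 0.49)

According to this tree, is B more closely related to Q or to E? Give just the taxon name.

Q

The MRCA of B and Q subtends (((U,F),(B,G)),(T,(Q,(D,M)))) (8 taxa).
The MRCA of B and E subtends (((((E,C),(V,((W,N),S))),X),H),(((U,F),(B,G)),(T,(Q,(D,M))))) (16 taxa).
The first is nested inside the second, so B shares a more recent common ancestor with Q.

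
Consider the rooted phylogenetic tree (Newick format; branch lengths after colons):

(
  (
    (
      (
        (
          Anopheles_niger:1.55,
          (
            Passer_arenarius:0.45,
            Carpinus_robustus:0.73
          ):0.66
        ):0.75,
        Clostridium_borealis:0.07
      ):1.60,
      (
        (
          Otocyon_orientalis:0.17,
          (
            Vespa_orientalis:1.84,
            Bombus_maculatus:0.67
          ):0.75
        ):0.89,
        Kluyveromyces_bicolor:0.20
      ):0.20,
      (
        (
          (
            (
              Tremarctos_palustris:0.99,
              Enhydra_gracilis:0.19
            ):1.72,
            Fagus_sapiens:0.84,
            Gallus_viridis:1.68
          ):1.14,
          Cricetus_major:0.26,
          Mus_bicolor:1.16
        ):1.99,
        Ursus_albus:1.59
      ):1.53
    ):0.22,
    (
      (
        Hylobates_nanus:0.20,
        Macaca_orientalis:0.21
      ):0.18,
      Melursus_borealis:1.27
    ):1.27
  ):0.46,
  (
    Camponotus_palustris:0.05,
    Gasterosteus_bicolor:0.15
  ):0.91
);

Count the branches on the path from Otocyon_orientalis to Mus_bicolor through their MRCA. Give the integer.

6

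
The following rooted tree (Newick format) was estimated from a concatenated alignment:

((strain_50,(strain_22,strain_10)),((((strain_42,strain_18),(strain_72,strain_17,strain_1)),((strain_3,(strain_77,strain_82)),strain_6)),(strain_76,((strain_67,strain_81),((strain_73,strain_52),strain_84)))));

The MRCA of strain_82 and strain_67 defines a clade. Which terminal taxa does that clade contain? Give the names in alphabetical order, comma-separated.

strain_1, strain_17, strain_18, strain_3, strain_42, strain_52, strain_6, strain_67, strain_72, strain_73, strain_76, strain_77, strain_81, strain_82, strain_84

Tracing strain_82: it sits inside (strain_77,strain_82).
Tracing strain_67: it sits inside (strain_67,strain_81).
The smallest clade enclosing both is ((((strain_42,strain_18),(strain_72,strain_17,strain_1)),((strain_3,(strain_77,strain_82)),strain_6)),(strain_76,((strain_67,strain_81),((strain_73,strain_52),strain_84)))); the answer is its 15 terminal taxa in alphabetical order.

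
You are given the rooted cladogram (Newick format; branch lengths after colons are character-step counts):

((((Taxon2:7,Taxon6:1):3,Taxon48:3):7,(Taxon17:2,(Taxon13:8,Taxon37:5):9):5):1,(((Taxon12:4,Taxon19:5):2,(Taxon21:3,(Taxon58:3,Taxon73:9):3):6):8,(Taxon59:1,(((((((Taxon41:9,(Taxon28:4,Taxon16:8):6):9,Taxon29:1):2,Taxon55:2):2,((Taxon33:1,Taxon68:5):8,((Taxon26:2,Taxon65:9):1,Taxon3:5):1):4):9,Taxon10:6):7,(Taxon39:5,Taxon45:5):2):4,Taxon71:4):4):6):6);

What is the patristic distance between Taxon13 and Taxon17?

19

The path runs Taxon13 → … → MRCA → … → Taxon17; the MRCA is the node subtending (Taxon17,(Taxon13,Taxon37)).
Branch lengths along that path: 8 + 9 + 2 = 19.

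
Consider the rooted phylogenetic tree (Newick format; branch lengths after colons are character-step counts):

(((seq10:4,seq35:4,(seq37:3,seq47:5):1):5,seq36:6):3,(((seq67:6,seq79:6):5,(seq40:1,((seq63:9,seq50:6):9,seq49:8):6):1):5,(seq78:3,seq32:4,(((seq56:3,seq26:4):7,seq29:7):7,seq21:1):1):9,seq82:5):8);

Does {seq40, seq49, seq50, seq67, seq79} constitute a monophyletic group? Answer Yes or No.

The MRCA of the listed taxa subtends ((seq67,seq79),(seq40,((seq63,seq50),seq49))).
That clade also contains seq63, which is not in the proposed group, so the group is not monophyletic.

No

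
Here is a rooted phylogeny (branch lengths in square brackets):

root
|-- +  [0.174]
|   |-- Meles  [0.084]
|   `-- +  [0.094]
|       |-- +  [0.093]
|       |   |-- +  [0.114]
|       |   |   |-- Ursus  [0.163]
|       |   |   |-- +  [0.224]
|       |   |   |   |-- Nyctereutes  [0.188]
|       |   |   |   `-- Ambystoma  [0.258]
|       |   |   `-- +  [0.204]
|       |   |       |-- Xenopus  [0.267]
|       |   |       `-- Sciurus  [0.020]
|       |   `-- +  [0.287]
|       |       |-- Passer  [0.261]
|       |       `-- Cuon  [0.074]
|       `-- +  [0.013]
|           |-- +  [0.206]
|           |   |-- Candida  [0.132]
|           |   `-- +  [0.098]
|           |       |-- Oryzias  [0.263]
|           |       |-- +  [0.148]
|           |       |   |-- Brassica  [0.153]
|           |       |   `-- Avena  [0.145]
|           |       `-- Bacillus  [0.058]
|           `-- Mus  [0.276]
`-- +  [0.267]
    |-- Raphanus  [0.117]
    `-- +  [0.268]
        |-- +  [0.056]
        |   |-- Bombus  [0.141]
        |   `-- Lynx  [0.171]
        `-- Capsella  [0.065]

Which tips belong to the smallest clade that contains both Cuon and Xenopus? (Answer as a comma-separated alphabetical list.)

Tracing Cuon: it sits inside (Passer,Cuon).
Tracing Xenopus: it sits inside (Xenopus,Sciurus).
The smallest clade enclosing both is ((Ursus,(Nyctereutes,Ambystoma),(Xenopus,Sciurus)),(Passer,Cuon)); the answer is its 7 terminal taxa in alphabetical order.

Ambystoma, Cuon, Nyctereutes, Passer, Sciurus, Ursus, Xenopus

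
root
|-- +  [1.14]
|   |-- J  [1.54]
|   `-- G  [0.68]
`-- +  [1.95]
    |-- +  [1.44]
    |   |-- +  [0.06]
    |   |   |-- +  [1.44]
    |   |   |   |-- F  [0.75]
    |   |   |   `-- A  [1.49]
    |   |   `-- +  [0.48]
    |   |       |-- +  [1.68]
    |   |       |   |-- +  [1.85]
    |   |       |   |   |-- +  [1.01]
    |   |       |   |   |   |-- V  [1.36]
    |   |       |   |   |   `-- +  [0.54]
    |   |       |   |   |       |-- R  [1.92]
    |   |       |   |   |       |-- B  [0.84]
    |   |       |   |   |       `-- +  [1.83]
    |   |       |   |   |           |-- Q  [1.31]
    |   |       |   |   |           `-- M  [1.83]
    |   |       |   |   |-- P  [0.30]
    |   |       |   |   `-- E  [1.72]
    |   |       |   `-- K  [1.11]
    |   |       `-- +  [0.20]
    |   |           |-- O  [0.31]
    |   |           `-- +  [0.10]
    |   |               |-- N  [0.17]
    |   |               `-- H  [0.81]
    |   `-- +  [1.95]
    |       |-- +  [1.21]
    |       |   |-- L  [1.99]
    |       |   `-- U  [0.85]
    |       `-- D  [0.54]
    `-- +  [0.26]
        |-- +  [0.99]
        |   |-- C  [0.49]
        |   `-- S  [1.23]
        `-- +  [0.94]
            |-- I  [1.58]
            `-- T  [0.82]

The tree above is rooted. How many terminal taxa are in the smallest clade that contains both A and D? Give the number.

The MRCA of A and D is the node subtending (((F,A),((((V,(R,B,(Q,M))),P,E),K),(O,(N,H)))),((L,U),D)).
That clade contains 16 terminal taxa: A, B, D, E, F, H, K, L, M, N, O, P, Q, R, U, V.

16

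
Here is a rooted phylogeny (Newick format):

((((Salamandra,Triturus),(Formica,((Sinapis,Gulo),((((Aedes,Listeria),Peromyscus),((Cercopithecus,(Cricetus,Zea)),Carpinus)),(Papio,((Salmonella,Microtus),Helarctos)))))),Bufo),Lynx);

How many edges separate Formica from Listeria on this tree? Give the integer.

7

The MRCA of Formica and Listeria is the node subtending (Formica,((Sinapis,Gulo),((((Aedes,Listeria),Peromyscus),((Cercopithecus,(Cricetus,Zea)),Carpinus)),(Papio,((Salmonella,Microtus),Helarctos))))).
From Formica up to that node: 1 branch. From Listeria up to the same node: 6 branches. Total: 1 + 6 = 7.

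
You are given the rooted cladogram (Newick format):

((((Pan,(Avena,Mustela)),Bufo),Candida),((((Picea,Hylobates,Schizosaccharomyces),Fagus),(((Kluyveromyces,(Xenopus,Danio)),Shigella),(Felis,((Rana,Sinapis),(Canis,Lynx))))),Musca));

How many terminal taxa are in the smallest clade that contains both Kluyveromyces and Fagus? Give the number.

The MRCA of Kluyveromyces and Fagus is the node subtending (((Picea,Hylobates,Schizosaccharomyces),Fagus),(((Kluyveromyces,(Xenopus,Danio)),Shigella),(Felis,((Rana,Sinapis),(Canis,Lynx))))).
That clade contains 13 terminal taxa: Canis, Danio, Fagus, Felis, Hylobates, Kluyveromyces, Lynx, Picea, Rana, Schizosaccharomyces, Shigella, Sinapis, Xenopus.

13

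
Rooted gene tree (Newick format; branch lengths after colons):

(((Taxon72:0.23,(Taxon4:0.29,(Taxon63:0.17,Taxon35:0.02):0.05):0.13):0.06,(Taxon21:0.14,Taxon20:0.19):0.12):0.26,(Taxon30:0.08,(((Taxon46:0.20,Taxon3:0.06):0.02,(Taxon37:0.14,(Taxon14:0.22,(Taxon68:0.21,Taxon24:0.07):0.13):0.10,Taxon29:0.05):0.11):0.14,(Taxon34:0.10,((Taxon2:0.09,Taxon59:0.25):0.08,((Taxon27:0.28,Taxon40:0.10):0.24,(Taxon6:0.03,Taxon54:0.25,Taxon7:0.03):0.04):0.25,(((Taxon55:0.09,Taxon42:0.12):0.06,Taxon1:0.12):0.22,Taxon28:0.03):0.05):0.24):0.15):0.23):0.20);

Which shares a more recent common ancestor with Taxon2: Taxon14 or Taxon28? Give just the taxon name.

Taxon28

The MRCA of Taxon2 and Taxon28 subtends ((Taxon2,Taxon59),((Taxon27,Taxon40),(Taxon6,Taxon54,Taxon7)),(((Taxon55,Taxon42),Taxon1),Taxon28)) (11 taxa).
The MRCA of Taxon2 and Taxon14 subtends (((Taxon46,Taxon3),(Taxon37,(Taxon14,(Taxon68,Taxon24)),Taxon29)),(Taxon34,((Taxon2,Taxon59),((Taxon27,Taxon40),(Taxon6,Taxon54,Taxon7)),(((Taxon55,Taxon42),Taxon1),Taxon28)))) (19 taxa).
The first is nested inside the second, so Taxon2 shares a more recent common ancestor with Taxon28.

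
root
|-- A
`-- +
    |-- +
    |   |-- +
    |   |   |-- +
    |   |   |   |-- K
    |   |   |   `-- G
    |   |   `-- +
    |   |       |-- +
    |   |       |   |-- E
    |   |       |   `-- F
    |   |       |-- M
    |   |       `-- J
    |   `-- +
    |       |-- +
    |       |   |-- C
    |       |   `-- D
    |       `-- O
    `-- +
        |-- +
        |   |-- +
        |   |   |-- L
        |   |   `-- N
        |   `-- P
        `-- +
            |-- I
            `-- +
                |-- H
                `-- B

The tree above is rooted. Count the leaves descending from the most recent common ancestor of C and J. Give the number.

The MRCA of C and J is the node subtending (((K,G),((E,F),M,J)),((C,D),O)).
That clade contains 9 terminal taxa: C, D, E, F, G, J, K, M, O.

9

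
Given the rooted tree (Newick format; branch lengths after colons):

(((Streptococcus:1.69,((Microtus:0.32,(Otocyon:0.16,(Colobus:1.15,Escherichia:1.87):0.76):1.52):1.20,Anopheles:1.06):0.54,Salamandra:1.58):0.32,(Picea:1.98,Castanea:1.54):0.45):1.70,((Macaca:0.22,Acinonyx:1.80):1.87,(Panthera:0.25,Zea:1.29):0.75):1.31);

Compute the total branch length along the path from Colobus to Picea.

7.92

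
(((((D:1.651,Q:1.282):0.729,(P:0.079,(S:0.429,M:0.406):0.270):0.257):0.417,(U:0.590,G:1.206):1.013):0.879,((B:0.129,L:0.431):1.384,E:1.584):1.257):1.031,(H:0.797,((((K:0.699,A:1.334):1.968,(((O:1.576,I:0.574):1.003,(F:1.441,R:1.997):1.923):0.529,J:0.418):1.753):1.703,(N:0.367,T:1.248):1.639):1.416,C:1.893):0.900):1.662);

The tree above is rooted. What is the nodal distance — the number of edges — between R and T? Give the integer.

7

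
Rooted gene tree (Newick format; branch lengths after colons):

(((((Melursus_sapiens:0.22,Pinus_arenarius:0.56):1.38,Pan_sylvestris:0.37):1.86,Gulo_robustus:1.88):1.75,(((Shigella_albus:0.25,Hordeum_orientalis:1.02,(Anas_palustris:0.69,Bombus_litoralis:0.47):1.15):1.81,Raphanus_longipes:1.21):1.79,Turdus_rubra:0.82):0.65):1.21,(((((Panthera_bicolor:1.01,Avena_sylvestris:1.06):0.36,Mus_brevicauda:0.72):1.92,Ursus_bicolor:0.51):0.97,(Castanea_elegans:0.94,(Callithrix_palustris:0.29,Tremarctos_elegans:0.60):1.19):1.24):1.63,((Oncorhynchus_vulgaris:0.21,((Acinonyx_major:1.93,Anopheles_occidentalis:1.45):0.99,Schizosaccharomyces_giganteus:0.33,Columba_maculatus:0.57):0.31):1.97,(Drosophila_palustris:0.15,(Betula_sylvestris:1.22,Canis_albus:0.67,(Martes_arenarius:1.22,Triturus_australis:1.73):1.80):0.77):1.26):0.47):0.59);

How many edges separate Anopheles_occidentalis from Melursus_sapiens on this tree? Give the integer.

11

The MRCA of Anopheles_occidentalis and Melursus_sapiens is the root of the tree.
From Anopheles_occidentalis up to that node: 6 branches. From Melursus_sapiens up to the same node: 5 branches. Total: 6 + 5 = 11.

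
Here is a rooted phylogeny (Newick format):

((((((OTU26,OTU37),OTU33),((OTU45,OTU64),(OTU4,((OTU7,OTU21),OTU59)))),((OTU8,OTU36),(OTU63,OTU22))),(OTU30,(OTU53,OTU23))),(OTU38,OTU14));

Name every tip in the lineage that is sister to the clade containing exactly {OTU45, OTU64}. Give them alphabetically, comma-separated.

The clade containing exactly {OTU45, OTU64} attaches to the tree at the node subtending ((OTU45,OTU64),(OTU4,((OTU7,OTU21),OTU59))).
The other lineage descending from that same node — the sister group — is (OTU4,((OTU7,OTU21),OTU59)); its 4 tips in alphabetical order are the answer.

OTU21, OTU4, OTU59, OTU7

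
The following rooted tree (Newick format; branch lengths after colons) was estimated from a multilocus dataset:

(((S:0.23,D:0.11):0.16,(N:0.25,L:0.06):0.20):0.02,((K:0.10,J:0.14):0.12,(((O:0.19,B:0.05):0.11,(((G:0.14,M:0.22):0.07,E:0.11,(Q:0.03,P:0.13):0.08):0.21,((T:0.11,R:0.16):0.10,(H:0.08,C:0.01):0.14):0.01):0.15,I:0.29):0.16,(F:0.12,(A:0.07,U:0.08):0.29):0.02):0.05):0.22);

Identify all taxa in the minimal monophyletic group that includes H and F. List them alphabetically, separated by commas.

Tracing H: it sits inside (H,C).
Tracing F: it sits inside (F,(A,U)).
The smallest clade enclosing both is (((O,B),(((G,M),E,(Q,P)),((T,R),(H,C))),I),(F,(A,U))); the answer is its 15 terminal taxa in alphabetical order.

A, B, C, E, F, G, H, I, M, O, P, Q, R, T, U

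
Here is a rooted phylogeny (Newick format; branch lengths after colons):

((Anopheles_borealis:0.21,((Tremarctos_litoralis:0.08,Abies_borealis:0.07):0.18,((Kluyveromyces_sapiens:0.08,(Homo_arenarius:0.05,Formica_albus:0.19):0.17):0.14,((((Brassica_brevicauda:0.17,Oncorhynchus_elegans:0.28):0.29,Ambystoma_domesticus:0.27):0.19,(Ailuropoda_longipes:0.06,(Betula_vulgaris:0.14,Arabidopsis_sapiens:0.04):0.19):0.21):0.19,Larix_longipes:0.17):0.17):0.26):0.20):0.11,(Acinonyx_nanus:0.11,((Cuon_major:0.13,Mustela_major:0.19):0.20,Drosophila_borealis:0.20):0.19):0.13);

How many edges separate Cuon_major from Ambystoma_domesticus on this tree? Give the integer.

The MRCA of Cuon_major and Ambystoma_domesticus is the root of the tree.
From Cuon_major up to that node: 4 branches. From Ambystoma_domesticus up to the same node: 7 branches. Total: 4 + 7 = 11.

11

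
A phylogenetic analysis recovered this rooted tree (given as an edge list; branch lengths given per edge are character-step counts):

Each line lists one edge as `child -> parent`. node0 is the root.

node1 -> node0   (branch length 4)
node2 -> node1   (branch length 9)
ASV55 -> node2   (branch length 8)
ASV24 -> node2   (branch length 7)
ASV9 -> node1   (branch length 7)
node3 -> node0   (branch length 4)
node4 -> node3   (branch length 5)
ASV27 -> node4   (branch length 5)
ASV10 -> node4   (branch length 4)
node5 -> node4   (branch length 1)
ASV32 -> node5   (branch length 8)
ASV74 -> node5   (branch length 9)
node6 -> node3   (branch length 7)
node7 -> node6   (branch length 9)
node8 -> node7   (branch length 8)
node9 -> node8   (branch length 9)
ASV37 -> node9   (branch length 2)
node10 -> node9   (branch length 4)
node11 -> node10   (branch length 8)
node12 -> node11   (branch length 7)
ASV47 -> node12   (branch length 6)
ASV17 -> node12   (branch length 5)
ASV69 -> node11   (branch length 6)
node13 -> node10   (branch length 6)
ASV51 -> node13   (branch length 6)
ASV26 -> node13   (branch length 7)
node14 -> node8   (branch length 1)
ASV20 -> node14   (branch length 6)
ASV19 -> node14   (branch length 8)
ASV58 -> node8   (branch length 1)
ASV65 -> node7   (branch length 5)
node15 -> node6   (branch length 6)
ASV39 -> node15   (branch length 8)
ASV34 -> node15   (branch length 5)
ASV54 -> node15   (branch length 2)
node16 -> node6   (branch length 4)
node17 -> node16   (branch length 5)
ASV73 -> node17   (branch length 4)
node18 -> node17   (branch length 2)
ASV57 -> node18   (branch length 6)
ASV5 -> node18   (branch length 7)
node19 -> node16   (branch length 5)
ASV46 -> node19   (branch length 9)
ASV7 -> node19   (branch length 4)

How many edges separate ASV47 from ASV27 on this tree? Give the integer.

10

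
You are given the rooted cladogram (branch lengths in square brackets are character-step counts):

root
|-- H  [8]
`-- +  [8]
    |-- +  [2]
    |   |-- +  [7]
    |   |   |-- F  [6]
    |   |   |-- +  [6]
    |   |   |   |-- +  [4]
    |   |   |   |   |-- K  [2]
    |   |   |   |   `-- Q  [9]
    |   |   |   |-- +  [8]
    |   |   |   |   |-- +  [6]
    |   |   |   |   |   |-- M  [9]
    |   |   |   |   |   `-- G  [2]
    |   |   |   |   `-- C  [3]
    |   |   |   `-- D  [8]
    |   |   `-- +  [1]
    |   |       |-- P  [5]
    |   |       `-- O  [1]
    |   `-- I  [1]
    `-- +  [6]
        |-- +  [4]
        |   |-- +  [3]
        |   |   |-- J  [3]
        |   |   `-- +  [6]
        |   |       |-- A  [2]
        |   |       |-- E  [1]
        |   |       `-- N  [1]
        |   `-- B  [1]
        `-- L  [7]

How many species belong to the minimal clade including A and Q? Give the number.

16

The MRCA of A and Q is the node subtending (((F,((K,Q),((M,G),C),D),(P,O)),I),(((J,(A,E,N)),B),L)).
That clade contains 16 terminal taxa: A, B, C, D, E, F, G, I, J, K, L, M, N, O, P, Q.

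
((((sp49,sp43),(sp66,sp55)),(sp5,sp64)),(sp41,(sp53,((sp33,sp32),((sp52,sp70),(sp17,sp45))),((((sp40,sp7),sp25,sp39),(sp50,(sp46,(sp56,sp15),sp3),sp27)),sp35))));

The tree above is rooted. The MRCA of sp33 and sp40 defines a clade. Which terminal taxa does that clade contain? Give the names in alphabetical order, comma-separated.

sp15, sp17, sp25, sp27, sp3, sp32, sp33, sp35, sp39, sp40, sp45, sp46, sp50, sp52, sp53, sp56, sp7, sp70

Tracing sp33: it sits inside (sp33,sp32).
Tracing sp40: it sits inside (sp40,sp7).
The smallest clade enclosing both is (sp53,((sp33,sp32),((sp52,sp70),(sp17,sp45))),((((sp40,sp7),sp25,sp39),(sp50,(sp46,(sp56,sp15),sp3),sp27)),sp35)); the answer is its 18 terminal taxa in alphabetical order.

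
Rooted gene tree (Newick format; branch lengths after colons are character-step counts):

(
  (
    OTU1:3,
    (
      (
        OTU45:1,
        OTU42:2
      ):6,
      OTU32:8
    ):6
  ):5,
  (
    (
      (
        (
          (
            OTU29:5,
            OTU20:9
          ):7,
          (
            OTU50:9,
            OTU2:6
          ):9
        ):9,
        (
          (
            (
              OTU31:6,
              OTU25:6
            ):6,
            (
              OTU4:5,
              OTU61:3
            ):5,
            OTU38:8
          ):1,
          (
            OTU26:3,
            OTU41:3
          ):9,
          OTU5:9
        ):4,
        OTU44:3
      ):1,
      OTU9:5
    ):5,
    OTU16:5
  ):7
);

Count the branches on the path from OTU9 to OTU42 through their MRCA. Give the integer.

7

The MRCA of OTU9 and OTU42 is the root of the tree.
From OTU9 up to that node: 3 branches. From OTU42 up to the same node: 4 branches. Total: 3 + 4 = 7.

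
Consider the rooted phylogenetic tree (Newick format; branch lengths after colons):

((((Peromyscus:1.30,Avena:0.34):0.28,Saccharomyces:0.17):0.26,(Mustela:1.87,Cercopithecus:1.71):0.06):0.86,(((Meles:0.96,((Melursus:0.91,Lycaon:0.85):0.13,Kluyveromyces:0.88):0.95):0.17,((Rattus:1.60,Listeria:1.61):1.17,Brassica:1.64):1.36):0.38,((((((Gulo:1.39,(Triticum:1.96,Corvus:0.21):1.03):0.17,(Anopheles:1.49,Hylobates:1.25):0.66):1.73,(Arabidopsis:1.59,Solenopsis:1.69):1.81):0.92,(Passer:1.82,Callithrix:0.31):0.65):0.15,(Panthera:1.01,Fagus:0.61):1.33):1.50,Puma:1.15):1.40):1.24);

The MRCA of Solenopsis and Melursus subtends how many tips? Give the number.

The MRCA of Solenopsis and Melursus is the node subtending (((Meles,((Melursus,Lycaon),Kluyveromyces)),((Rattus,Listeria),Brassica)),((((((Gulo,(Triticum,Corvus)),(Anopheles,Hylobates)),(Arabidopsis,Solenopsis)),(Passer,Callithrix)),(Panthera,Fagus)),Puma)).
That clade contains 19 terminal taxa: Anopheles, Arabidopsis, Brassica, Callithrix, Corvus, Fagus, Gulo, Hylobates, Kluyveromyces, Listeria, Lycaon, Meles, Melursus, Panthera, Passer, Puma, Rattus, Solenopsis, Triticum.

19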